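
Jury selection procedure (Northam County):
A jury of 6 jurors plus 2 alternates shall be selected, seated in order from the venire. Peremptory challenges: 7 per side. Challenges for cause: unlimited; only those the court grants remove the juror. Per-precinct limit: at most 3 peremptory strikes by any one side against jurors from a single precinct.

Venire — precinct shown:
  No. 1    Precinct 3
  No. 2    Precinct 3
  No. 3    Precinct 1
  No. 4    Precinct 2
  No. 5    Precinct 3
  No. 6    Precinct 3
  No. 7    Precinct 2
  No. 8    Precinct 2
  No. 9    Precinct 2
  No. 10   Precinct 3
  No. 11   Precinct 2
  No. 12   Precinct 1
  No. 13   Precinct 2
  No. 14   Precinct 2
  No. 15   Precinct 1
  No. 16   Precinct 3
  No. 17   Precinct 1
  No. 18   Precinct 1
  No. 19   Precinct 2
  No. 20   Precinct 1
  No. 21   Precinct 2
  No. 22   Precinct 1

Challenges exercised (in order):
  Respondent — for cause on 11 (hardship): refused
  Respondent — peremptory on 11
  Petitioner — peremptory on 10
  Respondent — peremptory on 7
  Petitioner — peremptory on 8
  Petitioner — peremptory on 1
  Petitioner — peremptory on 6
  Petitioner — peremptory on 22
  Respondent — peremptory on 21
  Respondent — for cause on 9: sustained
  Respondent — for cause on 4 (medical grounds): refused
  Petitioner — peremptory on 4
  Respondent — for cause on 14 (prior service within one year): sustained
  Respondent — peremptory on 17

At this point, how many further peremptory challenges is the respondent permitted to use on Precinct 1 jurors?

2

Respondent peremptories so far: #11, #7, #21, #17 — 4 of 7 used, 3 left overall.
Against Precinct 1: #17 — 1 used; per-precinct cap 3 leaves 2.
Binding limit: min(3, 2) = 2.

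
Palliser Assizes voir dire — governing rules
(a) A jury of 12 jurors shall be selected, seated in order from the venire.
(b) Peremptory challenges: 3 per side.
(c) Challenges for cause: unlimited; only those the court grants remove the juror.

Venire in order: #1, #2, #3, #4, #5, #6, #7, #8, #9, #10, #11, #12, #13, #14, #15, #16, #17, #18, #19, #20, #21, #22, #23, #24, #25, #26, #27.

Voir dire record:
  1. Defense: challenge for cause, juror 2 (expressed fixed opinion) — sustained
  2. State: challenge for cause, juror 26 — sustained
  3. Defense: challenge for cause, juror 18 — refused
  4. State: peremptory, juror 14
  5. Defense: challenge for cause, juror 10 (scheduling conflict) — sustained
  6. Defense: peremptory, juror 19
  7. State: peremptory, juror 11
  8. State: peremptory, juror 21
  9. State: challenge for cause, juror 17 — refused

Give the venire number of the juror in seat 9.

12

Removed: #2, #10, #11, #14, #19, #21, #26. (#17, #18 stay — for-cause denied.)
Seating in order: seats 1–12 → #1, #3, #4, #5, #6, #7, #8, #9, #12, #13, #15, #16.
So seat 9 is #12.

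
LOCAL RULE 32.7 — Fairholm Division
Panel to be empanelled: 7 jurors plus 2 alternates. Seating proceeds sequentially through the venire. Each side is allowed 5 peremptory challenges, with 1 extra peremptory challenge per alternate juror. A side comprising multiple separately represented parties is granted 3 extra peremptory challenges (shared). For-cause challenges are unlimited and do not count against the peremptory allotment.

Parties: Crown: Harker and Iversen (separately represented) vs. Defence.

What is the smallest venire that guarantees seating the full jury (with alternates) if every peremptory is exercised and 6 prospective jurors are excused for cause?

32

Seats to fill: 7 + 2 alternates = 9.
Peremptories — Crown: 5 + 1×2 + 3 = 10; Defence: 5 + 1×2 = 7; total 17.
For-cause removals: 6.
Minimum venire: 9 + 17 + 6 = 32.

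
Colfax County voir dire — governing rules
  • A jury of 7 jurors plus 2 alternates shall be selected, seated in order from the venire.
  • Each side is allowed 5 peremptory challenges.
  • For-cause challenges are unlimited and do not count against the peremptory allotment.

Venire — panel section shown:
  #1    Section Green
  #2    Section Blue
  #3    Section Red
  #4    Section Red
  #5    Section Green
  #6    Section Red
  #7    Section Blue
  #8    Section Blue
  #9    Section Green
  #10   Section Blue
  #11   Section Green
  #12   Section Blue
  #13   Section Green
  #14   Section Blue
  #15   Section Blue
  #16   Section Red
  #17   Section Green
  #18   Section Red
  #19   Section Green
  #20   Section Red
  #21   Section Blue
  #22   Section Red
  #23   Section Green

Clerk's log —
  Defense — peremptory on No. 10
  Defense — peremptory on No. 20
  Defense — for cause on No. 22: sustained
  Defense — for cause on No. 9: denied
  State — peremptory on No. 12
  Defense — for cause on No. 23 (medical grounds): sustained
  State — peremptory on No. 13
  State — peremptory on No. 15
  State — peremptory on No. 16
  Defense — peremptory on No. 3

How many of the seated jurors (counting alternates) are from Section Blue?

Removed: #3, #10, #12, #13, #15, #16, #20, #22, #23.
Seated (9 incl. alternates): #1, #2, #4, #5, #6, #7, #8, #9, #11.
Of those, in Section Blue: #2, #7, #8 → 3.

3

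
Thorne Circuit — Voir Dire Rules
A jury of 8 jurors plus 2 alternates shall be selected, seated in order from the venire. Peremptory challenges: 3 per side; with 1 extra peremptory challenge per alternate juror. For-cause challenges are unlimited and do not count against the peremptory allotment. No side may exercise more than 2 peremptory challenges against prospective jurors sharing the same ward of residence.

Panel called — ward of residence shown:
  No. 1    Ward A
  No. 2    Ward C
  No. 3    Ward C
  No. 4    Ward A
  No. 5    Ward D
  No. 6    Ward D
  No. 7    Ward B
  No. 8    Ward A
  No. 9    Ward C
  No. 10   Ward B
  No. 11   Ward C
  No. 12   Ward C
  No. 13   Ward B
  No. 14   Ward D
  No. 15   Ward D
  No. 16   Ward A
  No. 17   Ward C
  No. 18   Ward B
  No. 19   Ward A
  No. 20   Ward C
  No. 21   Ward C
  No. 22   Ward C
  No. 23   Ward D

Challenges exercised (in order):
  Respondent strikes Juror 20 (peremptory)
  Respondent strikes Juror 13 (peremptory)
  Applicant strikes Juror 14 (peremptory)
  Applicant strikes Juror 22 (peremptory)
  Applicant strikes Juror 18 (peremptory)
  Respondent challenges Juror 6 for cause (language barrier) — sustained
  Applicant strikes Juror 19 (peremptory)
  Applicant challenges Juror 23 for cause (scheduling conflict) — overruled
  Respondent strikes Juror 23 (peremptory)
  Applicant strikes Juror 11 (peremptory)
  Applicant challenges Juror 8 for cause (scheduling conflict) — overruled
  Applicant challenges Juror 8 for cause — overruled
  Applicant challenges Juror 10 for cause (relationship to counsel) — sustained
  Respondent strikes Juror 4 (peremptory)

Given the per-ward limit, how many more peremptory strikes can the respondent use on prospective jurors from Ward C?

1

Respondent peremptories so far: #20, #13, #23, #4 — 4 of 5 used, 1 left overall.
Against Ward C: #20 — 1 used; per-ward cap 2 leaves 1.
Binding limit: min(1, 1) = 1.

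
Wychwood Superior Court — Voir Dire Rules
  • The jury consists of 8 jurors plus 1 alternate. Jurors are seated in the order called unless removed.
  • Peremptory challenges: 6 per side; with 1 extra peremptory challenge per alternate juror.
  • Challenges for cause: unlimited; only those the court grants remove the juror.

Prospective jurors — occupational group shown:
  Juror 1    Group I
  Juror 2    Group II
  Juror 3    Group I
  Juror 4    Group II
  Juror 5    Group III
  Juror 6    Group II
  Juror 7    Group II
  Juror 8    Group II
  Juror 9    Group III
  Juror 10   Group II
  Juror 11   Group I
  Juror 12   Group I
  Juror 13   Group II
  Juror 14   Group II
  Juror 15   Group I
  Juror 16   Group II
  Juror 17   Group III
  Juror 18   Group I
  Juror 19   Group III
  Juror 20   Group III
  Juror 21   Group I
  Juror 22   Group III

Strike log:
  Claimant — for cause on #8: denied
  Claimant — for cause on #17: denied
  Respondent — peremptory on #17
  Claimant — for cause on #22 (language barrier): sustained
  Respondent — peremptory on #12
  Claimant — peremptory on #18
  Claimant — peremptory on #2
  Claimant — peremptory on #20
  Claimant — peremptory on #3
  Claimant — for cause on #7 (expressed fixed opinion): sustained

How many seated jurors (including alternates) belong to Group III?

2

Removed: #2, #3, #7, #12, #17, #18, #20, #22.
Seated (9 incl. alternates): #1, #4, #5, #6, #8, #9, #10, #11, #13.
Of those, in Group III: #5, #9 → 2.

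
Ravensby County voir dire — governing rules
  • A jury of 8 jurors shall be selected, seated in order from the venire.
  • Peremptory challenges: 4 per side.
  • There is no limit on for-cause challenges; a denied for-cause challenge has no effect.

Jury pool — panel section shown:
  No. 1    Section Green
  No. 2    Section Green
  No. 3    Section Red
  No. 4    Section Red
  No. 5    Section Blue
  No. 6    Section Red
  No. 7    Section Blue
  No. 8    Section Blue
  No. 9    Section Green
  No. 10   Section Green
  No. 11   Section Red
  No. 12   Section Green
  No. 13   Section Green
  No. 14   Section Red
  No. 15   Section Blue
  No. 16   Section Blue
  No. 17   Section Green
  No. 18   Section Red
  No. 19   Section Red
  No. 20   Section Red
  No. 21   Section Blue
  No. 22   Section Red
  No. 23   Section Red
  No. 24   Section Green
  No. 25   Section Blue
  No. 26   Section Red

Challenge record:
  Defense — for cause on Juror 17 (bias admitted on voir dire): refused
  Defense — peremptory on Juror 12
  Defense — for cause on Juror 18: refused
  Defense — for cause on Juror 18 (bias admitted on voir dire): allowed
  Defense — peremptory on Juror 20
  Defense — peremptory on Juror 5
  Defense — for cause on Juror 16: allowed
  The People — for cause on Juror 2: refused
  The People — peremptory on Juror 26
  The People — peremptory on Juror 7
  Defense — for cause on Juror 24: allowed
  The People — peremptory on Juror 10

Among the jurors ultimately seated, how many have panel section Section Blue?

Removed: #5, #7, #10, #12, #16, #18, #20, #24, #26.
Seated jurors 1–8: #1, #2, #3, #4, #6, #8, #9, #11.
Of those, in Section Blue: #8 → 1.

1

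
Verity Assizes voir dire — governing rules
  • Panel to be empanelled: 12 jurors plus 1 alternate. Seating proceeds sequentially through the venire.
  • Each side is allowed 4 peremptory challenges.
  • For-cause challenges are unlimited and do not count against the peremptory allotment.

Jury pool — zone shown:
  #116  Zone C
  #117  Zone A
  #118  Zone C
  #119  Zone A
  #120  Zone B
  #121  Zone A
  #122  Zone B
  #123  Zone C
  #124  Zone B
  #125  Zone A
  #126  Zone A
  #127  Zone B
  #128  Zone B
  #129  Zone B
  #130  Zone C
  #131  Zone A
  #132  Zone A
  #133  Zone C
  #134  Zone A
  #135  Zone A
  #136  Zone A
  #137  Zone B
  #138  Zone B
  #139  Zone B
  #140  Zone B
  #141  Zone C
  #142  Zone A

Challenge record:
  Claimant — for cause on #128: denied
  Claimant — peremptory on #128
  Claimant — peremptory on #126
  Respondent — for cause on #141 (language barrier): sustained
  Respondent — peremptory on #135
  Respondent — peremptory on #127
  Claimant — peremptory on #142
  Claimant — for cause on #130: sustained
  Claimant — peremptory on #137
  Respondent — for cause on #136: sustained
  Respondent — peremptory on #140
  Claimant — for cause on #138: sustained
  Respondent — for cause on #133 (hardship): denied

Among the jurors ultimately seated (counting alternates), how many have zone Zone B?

Removed: #126, #127, #128, #130, #135, #136, #137, #138, #140, #141, #142.
Seated (13 incl. alternates): #116, #117, #118, #119, #120, #121, #122, #123, #124, #125, #129, #131, #132.
Of those, in Zone B: #120, #122, #124, #129 → 4.

4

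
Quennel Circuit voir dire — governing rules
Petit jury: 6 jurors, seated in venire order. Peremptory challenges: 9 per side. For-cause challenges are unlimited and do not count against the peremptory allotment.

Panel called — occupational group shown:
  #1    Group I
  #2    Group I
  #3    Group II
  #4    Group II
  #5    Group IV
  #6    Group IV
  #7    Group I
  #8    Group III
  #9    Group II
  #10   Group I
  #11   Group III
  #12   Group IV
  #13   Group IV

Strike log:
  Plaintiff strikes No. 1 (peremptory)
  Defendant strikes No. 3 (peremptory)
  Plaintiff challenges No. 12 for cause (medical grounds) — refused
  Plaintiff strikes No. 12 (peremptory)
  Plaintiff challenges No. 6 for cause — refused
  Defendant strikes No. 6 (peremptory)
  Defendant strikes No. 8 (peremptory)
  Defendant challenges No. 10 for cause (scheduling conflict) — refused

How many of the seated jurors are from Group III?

0

Removed: #1, #3, #6, #8, #12.
Seated jurors 1–6: #2, #4, #5, #7, #9, #10.
None of those are in Group III → 0.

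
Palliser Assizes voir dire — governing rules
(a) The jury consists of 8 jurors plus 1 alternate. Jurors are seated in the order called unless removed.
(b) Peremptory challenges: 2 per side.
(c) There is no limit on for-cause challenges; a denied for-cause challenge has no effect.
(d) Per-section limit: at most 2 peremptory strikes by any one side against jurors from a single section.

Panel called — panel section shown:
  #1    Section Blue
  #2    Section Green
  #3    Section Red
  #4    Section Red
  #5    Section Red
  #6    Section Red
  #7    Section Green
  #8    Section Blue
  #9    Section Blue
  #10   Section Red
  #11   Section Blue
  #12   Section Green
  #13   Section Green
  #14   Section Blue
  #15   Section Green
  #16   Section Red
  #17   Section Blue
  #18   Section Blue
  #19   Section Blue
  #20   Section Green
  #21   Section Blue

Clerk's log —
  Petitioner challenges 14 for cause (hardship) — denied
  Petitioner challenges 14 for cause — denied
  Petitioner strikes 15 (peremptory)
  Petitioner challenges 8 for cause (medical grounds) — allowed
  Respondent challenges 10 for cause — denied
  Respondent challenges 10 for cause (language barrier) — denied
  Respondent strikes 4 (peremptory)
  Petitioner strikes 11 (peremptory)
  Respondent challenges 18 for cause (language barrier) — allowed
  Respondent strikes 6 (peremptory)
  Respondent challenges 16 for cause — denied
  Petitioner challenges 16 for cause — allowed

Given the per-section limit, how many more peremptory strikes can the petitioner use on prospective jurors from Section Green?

Petitioner peremptories so far: #15, #11 — 2 of 2 used, 0 left overall.
Against Section Green: #15 — 1 used; per-section cap 2 leaves 1.
Binding limit: min(0, 1) = 0.

0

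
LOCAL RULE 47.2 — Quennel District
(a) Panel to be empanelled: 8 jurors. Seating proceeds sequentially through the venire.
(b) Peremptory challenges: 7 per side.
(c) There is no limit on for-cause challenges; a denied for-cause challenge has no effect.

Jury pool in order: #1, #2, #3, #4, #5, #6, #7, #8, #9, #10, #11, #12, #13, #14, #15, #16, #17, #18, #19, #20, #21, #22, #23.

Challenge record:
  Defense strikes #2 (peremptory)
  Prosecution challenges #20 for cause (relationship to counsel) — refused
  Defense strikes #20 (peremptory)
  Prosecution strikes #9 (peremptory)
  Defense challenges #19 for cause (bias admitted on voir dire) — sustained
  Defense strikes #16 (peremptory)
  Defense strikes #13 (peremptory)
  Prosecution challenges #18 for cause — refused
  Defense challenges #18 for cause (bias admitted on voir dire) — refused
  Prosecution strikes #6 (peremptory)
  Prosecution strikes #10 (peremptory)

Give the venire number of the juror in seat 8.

Removed: #2, #6, #9, #10, #13, #16, #19, #20. (#18 stays — for-cause denied.)
Seating in order: seats 1–8 → #1, #3, #4, #5, #7, #8, #11, #12.
So seat 8 is #12.

12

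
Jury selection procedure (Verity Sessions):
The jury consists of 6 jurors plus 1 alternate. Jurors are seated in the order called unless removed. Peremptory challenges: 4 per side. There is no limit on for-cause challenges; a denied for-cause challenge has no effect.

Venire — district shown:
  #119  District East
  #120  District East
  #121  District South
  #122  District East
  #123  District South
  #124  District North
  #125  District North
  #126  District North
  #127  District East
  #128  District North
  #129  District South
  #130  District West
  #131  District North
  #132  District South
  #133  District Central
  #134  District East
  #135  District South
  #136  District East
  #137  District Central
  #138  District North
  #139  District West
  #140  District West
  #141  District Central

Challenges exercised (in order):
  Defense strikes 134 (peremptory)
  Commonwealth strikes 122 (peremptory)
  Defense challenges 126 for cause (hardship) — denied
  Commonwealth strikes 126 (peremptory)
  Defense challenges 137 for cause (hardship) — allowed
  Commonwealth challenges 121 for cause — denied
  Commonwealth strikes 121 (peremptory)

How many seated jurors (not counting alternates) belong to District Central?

Removed: #121, #122, #126, #134, #137.
Seated jurors 1–6: #119, #120, #123, #124, #125, #127 (alternates #128 not counted).
None of those are in District Central → 0.

0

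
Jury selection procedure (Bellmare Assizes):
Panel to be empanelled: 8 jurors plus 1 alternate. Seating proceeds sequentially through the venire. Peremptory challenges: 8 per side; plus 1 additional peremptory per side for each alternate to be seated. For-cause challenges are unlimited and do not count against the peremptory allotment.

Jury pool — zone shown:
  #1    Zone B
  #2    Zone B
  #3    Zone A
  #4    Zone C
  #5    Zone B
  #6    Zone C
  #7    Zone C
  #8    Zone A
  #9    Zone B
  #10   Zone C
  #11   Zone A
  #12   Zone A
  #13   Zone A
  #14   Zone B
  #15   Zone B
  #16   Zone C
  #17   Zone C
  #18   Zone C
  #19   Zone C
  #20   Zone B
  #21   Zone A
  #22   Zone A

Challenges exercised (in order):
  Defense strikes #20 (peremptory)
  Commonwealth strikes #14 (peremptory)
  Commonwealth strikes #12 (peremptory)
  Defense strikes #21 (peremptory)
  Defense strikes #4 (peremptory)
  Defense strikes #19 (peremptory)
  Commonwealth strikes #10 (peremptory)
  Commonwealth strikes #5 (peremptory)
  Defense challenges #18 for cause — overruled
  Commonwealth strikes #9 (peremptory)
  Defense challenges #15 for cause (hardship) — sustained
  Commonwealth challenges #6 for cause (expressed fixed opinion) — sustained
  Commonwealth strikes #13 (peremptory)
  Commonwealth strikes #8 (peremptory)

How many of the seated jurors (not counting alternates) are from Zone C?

4

Removed: #4, #5, #6, #8, #9, #10, #12, #13, #14, #15, #19, #20, #21.
Seated jurors 1–8: #1, #2, #3, #7, #11, #16, #17, #18 (alternates #22 not counted).
Of those, in Zone C: #7, #16, #17, #18 → 4.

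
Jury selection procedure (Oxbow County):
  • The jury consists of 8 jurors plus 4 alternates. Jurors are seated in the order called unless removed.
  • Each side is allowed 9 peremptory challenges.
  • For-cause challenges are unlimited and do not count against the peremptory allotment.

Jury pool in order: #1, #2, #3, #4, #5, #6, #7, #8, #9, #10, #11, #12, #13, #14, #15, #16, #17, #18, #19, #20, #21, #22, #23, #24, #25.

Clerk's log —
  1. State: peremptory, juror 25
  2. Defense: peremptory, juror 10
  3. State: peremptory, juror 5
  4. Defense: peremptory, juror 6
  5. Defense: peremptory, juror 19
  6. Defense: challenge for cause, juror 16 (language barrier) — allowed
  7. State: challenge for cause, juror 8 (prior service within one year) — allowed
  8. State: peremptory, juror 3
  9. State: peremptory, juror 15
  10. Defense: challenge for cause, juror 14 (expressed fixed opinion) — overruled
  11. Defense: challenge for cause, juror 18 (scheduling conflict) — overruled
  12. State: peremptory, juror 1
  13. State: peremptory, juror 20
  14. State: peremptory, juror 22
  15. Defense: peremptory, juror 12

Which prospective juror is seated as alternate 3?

Removed: #1, #3, #5, #6, #8, #10, #12, #15, #16, #19, #20, #22, #25. (#14, #18 stay — for-cause denied.)
Seating in order: seats 1–8 → #2, #4, #7, #9, #11, #13, #14, #17; alternates → #18, #21, #23, #24.
So alternate 3 is #23.

23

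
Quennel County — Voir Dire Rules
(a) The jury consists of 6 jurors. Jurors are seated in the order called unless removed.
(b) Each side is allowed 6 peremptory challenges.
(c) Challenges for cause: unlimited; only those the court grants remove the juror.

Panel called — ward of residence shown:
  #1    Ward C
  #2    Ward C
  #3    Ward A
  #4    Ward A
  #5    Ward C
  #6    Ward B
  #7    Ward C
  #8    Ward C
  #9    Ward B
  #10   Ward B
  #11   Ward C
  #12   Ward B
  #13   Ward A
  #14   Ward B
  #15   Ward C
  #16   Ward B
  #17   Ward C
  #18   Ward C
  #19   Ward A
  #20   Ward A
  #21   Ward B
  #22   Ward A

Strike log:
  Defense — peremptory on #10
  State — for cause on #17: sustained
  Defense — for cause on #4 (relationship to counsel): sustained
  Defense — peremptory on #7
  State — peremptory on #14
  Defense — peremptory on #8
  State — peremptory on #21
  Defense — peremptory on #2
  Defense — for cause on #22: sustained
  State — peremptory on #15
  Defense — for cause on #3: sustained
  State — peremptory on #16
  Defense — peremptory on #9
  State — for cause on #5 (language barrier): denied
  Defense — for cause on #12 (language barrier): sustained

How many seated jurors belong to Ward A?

1

Removed: #2, #3, #4, #7, #8, #9, #10, #12, #14, #15, #16, #17, #21, #22.
Seated jurors 1–6: #1, #5, #6, #11, #13, #18.
Of those, in Ward A: #13 → 1.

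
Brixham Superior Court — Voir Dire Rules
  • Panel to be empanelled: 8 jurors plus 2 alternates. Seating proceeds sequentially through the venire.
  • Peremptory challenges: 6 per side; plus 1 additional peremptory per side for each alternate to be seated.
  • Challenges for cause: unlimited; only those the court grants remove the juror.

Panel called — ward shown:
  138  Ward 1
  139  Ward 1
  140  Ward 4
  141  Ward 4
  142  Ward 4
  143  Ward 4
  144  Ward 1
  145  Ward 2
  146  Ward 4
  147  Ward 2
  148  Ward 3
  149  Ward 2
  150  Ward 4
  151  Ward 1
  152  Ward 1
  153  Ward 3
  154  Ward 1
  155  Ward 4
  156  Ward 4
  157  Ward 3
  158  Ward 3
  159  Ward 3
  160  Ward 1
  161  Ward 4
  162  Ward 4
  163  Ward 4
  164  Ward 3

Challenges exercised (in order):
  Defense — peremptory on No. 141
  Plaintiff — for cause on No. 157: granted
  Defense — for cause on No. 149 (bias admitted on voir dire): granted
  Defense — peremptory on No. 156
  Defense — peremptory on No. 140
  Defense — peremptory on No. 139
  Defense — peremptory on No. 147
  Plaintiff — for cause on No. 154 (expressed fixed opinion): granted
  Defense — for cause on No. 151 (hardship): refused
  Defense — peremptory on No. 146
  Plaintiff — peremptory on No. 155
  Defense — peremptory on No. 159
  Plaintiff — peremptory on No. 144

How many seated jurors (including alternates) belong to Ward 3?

3

Removed: #139, #140, #141, #144, #146, #147, #149, #154, #155, #156, #157, #159.
Seated (10 incl. alternates): #138, #142, #143, #145, #148, #150, #151, #152, #153, #158.
Of those, in Ward 3: #148, #153, #158 → 3.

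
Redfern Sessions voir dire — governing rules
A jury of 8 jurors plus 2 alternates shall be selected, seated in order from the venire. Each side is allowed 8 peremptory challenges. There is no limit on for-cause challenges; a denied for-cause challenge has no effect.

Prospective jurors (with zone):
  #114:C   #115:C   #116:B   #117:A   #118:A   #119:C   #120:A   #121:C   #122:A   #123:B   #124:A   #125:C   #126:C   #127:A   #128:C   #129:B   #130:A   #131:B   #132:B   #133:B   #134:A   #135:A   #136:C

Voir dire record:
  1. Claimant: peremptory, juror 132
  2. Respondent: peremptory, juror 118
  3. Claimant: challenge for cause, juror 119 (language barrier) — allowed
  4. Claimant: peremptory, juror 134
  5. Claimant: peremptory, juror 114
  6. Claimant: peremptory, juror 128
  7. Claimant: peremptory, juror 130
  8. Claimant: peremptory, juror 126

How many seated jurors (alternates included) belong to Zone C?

3

Removed: #114, #118, #119, #126, #128, #130, #132, #134.
Seated (10 incl. alternates): #115, #116, #117, #120, #121, #122, #123, #124, #125, #127.
Of those, in Zone C: #115, #121, #125 → 3.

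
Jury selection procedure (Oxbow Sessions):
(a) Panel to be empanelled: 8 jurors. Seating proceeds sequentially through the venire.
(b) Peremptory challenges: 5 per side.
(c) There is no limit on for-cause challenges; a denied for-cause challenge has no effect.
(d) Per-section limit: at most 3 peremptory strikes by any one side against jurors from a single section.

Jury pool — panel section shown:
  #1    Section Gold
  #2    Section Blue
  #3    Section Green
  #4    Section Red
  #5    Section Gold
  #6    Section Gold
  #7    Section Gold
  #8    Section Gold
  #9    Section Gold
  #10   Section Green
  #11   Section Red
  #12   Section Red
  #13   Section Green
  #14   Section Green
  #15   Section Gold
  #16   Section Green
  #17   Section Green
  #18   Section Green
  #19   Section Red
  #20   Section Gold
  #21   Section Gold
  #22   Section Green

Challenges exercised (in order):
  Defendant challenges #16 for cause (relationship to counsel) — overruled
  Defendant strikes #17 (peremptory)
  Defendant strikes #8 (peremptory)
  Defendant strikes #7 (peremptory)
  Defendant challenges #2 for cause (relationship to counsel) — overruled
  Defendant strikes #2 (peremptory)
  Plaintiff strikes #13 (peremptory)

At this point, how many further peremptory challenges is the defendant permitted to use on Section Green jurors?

1

Defendant peremptories so far: #17, #8, #7, #2 — 4 of 5 used, 1 left overall.
Against Section Green: #17 — 1 used; per-section cap 3 leaves 2.
Binding limit: min(1, 2) = 1.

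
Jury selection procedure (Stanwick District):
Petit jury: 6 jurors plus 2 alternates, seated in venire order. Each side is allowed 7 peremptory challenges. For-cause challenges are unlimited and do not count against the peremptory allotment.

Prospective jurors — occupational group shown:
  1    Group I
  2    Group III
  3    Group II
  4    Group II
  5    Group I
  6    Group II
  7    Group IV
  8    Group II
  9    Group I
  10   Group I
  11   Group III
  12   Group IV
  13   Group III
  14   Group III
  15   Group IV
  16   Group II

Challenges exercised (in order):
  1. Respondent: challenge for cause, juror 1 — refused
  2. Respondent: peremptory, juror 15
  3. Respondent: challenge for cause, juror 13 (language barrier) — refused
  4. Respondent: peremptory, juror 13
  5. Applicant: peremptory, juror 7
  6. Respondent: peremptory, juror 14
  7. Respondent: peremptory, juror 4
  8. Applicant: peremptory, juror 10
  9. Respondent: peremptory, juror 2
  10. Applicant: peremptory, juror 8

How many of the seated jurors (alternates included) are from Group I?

3

Removed: #2, #4, #7, #8, #10, #13, #14, #15.
Seated (8 incl. alternates): #1, #3, #5, #6, #9, #11, #12, #16.
Of those, in Group I: #1, #5, #9 → 3.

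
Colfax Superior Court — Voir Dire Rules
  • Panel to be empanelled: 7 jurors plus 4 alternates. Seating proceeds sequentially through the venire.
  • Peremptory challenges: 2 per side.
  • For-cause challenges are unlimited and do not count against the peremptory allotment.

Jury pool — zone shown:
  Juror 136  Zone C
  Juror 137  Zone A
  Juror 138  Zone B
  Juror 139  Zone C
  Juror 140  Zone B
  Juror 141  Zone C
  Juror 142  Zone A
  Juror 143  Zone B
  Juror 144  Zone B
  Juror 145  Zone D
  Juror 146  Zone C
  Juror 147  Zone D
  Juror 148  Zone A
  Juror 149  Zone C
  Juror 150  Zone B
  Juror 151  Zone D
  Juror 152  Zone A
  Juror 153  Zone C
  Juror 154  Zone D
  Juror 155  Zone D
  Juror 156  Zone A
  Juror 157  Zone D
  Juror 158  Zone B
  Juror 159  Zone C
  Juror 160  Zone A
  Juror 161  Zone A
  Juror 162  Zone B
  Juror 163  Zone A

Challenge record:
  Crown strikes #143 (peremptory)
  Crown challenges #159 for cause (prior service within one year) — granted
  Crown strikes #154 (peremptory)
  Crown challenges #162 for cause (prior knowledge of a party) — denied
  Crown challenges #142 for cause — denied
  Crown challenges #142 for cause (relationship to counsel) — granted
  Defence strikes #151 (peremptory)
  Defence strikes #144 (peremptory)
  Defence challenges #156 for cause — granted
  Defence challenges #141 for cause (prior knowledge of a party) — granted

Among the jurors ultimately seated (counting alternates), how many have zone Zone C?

4

Removed: #141, #142, #143, #144, #151, #154, #156, #159.
Seated (11 incl. alternates): #136, #137, #138, #139, #140, #145, #146, #147, #148, #149, #150.
Of those, in Zone C: #136, #139, #146, #149 → 4.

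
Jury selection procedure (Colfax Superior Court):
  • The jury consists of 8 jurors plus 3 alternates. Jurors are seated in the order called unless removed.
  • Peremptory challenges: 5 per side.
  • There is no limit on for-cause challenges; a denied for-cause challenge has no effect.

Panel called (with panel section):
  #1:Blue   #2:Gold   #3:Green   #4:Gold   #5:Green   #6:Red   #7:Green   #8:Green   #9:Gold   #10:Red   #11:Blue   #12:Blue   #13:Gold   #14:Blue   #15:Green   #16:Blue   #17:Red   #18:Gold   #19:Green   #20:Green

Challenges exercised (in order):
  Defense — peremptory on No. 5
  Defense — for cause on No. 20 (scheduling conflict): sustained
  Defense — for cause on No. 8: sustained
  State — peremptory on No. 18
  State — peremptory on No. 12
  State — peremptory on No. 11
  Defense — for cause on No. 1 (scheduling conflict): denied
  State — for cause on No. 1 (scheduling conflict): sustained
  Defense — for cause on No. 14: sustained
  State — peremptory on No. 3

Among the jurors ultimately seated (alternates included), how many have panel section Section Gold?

Removed: #1, #3, #5, #8, #11, #12, #14, #18, #20.
Seated (11 incl. alternates): #2, #4, #6, #7, #9, #10, #13, #15, #16, #17, #19.
Of those, in Section Gold: #2, #4, #9, #13 → 4.

4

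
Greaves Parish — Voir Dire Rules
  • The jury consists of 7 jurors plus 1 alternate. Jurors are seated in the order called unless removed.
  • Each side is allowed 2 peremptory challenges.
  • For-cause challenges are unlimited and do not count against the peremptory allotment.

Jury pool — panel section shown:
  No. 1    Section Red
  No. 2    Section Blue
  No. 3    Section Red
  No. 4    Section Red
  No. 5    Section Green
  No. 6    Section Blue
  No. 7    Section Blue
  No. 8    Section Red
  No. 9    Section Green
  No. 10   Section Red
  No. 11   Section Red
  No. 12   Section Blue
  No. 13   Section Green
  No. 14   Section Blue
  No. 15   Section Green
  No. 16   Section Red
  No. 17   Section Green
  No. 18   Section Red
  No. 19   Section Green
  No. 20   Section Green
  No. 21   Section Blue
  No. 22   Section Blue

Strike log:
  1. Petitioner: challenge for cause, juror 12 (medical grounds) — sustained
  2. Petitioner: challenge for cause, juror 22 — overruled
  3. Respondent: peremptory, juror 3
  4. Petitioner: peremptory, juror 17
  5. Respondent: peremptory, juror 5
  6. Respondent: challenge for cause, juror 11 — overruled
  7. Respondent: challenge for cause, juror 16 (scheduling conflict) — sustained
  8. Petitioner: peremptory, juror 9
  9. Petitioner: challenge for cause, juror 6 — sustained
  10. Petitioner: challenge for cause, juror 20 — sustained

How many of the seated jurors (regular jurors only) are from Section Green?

0

Removed: #3, #5, #6, #9, #12, #16, #17, #20.
Seated jurors 1–7: #1, #2, #4, #7, #8, #10, #11 (alternates #13 not counted).
None of those are in Section Green → 0.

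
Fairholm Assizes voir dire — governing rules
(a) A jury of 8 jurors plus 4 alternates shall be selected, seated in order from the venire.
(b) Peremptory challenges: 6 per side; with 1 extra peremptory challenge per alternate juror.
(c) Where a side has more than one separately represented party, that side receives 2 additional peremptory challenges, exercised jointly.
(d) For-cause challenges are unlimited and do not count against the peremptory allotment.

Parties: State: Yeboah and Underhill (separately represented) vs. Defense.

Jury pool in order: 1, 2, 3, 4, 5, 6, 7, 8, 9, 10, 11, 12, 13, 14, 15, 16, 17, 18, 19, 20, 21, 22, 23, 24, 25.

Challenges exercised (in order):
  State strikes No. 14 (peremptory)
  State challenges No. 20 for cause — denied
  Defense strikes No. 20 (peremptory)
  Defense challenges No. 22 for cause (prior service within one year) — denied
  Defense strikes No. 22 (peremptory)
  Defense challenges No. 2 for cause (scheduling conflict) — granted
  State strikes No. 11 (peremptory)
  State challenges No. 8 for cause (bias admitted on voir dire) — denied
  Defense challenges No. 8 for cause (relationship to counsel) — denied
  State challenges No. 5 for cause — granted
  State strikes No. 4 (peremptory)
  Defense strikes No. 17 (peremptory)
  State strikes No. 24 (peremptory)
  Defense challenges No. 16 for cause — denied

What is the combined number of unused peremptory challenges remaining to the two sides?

State allotment: 6 base + 1 × 4 alternates + 2 multi-party = 12. Defense allotment: 6 base + 1 × 4 alternates = 10.
State peremptories used: #14, #11, #4, #24 — 4 (for-cause on #20, #8, #5 don't count).
Defense peremptories used: #20, #22, #17 — 3 (for-cause on #22, #2, #8, #16 don't count).
Remaining: (12 − 4) + (10 − 3) = 15.

15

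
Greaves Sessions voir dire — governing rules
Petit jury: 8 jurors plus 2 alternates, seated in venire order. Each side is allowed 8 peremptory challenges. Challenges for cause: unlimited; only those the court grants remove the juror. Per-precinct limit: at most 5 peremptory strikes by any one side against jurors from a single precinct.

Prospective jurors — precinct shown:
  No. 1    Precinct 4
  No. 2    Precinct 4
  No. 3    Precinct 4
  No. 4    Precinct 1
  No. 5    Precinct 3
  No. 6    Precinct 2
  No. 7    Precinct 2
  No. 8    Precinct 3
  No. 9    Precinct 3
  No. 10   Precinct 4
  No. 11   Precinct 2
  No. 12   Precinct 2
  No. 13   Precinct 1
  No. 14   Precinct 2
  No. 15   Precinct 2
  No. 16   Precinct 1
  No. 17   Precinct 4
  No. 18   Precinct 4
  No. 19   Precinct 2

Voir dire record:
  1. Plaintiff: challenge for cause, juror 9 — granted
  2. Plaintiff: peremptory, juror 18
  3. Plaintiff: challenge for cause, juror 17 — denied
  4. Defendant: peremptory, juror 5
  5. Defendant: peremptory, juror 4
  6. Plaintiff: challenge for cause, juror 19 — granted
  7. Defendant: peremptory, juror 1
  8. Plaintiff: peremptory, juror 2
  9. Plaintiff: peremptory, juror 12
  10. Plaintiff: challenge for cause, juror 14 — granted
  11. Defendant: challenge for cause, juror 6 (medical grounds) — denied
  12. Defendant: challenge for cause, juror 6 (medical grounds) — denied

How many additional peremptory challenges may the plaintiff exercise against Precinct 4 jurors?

3

Plaintiff peremptories so far: #18, #2, #12 — 3 of 8 used, 5 left overall.
Against Precinct 4: #18, #2 — 2 used; per-precinct cap 5 leaves 3.
Binding limit: min(5, 3) = 3.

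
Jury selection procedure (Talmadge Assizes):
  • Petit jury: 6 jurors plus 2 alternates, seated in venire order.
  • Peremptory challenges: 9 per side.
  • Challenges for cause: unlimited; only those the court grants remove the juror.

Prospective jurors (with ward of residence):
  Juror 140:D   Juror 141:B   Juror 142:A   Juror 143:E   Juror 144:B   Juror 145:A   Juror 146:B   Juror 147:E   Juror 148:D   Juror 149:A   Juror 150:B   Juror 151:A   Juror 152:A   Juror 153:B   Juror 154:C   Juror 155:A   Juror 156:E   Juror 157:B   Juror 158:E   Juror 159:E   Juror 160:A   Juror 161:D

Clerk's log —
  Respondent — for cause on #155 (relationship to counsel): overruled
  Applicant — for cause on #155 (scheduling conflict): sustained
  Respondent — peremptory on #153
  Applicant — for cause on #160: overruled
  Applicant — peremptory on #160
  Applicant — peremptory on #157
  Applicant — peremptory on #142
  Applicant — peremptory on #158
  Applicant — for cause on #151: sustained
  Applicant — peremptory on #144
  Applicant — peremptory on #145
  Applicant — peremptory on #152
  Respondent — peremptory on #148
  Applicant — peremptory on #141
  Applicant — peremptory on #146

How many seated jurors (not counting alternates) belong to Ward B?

1

Removed: #141, #142, #144, #145, #146, #148, #151, #152, #153, #155, #157, #158, #160.
Seated jurors 1–6: #140, #143, #147, #149, #150, #154 (alternates #156, #159 not counted).
Of those, in Ward B: #150 → 1.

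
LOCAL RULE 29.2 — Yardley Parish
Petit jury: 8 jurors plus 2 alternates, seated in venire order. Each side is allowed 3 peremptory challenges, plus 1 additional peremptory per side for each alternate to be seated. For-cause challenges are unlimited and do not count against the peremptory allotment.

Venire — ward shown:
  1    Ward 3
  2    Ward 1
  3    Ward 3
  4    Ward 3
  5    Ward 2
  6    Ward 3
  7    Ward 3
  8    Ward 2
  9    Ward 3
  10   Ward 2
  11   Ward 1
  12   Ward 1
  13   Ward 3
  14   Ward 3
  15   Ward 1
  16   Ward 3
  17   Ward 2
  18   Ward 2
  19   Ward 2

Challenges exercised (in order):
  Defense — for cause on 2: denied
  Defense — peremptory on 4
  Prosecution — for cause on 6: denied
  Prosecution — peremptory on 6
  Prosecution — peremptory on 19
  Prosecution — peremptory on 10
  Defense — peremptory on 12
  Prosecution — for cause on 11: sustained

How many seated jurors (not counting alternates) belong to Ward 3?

5

Removed: #4, #6, #10, #11, #12, #19.
Seated jurors 1–8: #1, #2, #3, #5, #7, #8, #9, #13 (alternates #14, #15 not counted).
Of those, in Ward 3: #1, #3, #7, #9, #13 → 5.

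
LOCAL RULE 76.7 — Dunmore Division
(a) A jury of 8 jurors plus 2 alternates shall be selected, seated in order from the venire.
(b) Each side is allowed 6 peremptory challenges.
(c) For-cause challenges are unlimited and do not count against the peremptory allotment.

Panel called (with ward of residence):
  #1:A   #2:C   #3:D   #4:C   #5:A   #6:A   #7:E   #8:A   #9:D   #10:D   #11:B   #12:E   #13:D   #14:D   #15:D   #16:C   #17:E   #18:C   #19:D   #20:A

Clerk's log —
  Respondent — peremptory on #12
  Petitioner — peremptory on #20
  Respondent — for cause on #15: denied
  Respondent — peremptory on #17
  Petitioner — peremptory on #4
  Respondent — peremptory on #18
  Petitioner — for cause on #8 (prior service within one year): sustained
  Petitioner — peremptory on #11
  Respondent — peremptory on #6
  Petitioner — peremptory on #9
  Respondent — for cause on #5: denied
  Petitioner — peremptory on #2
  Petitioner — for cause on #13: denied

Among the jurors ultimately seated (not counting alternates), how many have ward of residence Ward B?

Removed: #2, #4, #6, #8, #9, #11, #12, #17, #18, #20.
Seated jurors 1–8: #1, #3, #5, #7, #10, #13, #14, #15 (alternates #16, #19 not counted).
None of those are in Ward B → 0.

0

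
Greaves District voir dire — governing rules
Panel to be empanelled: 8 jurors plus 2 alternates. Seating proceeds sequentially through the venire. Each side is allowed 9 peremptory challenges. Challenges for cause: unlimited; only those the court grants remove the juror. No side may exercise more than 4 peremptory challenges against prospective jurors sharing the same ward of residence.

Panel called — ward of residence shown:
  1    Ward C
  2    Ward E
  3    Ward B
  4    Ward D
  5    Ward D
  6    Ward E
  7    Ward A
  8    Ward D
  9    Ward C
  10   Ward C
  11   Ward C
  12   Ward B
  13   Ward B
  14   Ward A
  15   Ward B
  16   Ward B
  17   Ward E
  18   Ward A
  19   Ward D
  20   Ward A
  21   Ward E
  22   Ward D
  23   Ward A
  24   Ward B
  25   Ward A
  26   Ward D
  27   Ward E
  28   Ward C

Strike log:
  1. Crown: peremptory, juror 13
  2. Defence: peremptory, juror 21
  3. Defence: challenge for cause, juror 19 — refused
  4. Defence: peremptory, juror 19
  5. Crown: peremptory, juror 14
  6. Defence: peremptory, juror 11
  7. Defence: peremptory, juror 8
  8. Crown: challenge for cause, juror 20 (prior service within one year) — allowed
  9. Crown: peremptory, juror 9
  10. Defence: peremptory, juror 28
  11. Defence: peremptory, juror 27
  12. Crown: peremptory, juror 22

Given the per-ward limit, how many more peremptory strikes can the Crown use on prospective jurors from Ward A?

3

Crown peremptories so far: #13, #14, #9, #22 — 4 of 9 used, 5 left overall.
Against Ward A: #14 — 1 used; per-ward cap 4 leaves 3.
Binding limit: min(5, 3) = 3.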